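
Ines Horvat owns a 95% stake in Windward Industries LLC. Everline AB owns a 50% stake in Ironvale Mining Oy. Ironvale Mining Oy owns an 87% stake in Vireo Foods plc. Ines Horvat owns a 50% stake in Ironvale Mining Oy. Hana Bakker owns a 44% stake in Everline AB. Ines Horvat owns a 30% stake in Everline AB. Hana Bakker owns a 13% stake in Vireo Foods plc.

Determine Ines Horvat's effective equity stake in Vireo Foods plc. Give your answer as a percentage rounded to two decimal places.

Ines reaches Vireo along 2 paths.
Via Everline → Ironvale: 30% × 50% × 87% = 13.05%.
Via Ironvale: 50% × 87% = 43.5%.
Total: 13.05% + 43.5% = 56.55%.

56.55%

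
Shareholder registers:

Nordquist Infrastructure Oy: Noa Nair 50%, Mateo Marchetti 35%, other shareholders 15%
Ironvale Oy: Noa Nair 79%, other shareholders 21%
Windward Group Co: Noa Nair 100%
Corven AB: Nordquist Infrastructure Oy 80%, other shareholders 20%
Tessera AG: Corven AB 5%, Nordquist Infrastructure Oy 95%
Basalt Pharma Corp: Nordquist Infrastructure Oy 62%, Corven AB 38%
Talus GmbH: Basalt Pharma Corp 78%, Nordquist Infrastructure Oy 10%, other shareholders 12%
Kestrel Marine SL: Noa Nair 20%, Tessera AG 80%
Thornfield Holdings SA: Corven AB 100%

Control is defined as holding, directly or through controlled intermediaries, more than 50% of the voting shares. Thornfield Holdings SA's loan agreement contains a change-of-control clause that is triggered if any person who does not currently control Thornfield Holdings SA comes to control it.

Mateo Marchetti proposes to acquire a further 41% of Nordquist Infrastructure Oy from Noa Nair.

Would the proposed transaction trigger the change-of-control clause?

The purchase adds only to Mateo's holdings (Noa's stake shrinks), so Mateo is the only person who could newly come to control Thornfield.
Mateo's largest direct stake is 35% in Nordquist, which does not meet the threshold, so Mateo controls no company.
Neither Mateo nor any entity Mateo controls holds any voting interest in Thornfield.
So before the transaction, Mateo does not control Thornfield.
After the purchase, Mateo's direct stake in Nordquist rises to 35% + 41% = 76%, and Noa's stake falls to 9%.
Mateo holds 76% of Nordquist, so Mateo controls Nordquist.
Nordquist holds 80% of Corven, so Mateo controls Corven.
Corven holds 100% of Thornfield, so Mateo controls Thornfield.
Mateo did not control Thornfield before and does after, so the clause is triggered.

Yes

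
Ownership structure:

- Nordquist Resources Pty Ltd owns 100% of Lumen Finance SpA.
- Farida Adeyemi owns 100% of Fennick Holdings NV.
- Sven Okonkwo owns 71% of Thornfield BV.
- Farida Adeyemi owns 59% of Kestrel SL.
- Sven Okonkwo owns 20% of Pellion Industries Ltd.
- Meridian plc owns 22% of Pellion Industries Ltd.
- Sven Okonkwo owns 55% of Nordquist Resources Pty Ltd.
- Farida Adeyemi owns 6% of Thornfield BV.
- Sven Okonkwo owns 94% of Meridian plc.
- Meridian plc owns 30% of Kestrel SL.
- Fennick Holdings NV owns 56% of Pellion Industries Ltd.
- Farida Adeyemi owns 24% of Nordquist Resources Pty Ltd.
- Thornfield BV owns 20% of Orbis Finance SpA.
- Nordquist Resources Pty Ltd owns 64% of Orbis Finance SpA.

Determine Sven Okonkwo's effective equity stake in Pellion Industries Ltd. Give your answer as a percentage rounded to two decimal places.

40.68%

Sven reaches Pellion along 2 paths.
Direct stake: 20% = 20%.
Via Meridian: 94% × 22% = 20.68%.
Total: 20% + 20.68% = 40.68%.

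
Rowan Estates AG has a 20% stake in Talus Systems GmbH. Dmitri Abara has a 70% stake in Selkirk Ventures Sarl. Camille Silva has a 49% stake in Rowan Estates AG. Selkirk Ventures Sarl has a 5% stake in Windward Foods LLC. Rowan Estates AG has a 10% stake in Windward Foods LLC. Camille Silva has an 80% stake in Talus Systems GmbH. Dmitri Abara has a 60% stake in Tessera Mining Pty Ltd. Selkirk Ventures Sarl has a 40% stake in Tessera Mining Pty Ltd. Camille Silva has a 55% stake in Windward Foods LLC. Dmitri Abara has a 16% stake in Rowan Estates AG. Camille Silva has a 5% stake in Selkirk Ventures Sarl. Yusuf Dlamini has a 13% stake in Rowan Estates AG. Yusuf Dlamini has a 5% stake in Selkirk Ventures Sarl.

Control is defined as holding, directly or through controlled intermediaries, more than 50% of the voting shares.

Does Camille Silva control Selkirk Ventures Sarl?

No

Camille holds 55% of Windward, so Camille controls Windward.
Camille holds 80% of Talus, so Camille controls Talus.
In Selkirk, Camille's side holds only 5%, not > 50%.
So Camille does not control Selkirk.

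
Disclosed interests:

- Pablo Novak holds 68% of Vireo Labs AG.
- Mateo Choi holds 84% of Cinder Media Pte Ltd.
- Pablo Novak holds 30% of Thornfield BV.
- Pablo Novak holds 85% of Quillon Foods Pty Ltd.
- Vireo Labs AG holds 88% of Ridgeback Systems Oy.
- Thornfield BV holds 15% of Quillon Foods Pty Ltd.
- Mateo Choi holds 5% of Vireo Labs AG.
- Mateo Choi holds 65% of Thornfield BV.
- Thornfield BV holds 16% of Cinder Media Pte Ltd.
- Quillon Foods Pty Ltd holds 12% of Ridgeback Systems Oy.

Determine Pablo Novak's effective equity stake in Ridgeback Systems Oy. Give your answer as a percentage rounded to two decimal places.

Pablo reaches Ridgeback along 3 paths.
Via Thornfield → Quillon: 30% × 15% × 12% = 0.54%.
Via Quillon: 85% × 12% = 10.2%.
Via Vireo: 68% × 88% = 59.84%.
Total: 0.54% + 10.2% + 59.84% = 70.58%.

70.58%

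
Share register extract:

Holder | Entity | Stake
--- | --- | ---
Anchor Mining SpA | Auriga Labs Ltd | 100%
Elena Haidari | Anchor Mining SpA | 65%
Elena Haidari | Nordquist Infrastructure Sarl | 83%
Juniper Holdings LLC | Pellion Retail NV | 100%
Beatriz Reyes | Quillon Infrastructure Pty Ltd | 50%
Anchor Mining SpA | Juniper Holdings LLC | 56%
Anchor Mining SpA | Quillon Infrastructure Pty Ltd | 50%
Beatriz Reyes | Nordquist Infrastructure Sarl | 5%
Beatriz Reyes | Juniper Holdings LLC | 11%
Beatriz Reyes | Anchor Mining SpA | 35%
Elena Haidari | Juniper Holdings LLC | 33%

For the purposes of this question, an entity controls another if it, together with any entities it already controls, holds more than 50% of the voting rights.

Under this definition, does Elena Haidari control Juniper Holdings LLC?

Elena holds 65% of Anchor, so Elena controls Anchor.
Elena and Anchor together hold 33% + 56% = 89% of Juniper, so Elena controls Juniper.

Yes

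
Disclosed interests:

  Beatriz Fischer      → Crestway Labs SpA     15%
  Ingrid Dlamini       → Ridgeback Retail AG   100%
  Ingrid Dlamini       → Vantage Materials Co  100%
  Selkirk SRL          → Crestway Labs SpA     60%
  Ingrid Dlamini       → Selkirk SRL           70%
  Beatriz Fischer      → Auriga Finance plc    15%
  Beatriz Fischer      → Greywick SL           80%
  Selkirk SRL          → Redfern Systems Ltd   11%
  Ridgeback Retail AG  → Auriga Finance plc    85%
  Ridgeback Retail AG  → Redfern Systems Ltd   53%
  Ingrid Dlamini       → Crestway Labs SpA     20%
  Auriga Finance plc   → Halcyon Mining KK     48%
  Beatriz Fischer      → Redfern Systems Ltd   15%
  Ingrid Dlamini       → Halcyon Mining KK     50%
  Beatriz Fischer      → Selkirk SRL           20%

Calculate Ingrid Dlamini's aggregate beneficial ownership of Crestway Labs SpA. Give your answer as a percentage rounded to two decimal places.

62.00%

Ingrid reaches Crestway along 2 paths.
Via Selkirk: 70% × 60% = 42%.
Direct stake: 20% = 20%.
Total: 42% + 20% = 62%.
Rounded: 62.00%.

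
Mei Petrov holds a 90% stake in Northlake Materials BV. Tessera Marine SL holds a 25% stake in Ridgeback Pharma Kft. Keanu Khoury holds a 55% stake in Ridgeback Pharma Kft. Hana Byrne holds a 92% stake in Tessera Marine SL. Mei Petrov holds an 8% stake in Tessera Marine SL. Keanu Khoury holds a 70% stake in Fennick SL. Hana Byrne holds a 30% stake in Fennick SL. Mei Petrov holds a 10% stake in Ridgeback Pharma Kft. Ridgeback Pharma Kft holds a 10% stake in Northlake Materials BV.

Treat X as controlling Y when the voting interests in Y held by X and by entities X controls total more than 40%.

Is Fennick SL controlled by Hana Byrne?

Hana holds 92% of Tessera, so Hana controls Tessera.
In Fennick, Hana's side holds only 30%, not > 40%.
So Hana does not control Fennick.

No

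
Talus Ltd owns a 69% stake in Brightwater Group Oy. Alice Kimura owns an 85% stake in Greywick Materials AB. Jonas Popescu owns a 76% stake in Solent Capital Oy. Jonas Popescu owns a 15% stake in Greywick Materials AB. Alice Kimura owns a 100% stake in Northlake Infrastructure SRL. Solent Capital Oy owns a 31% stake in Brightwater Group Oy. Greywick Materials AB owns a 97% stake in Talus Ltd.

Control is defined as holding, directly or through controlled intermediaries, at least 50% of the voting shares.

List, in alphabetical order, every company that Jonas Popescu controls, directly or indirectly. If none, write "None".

Solent Capital Oy

Jonas holds 76% of Solent, so Jonas controls Solent.
No other company's threshold is met.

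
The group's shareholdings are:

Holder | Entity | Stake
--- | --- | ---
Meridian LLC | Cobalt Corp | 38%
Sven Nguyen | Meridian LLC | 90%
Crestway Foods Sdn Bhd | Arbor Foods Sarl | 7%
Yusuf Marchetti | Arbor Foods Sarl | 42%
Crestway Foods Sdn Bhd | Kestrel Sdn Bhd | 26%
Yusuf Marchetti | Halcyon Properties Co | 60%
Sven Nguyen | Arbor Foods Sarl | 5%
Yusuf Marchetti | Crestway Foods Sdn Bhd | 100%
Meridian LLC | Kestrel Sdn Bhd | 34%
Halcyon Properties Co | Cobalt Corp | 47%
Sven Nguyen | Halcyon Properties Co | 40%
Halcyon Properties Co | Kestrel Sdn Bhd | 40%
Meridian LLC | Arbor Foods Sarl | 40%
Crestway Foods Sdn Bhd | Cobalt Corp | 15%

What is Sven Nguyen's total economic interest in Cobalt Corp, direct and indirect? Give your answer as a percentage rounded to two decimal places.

Sven reaches Cobalt along 2 paths.
Via Halcyon: 40% × 47% = 18.8%.
Via Meridian: 90% × 38% = 34.2%.
Total: 18.8% + 34.2% = 53%.
Rounded: 53.00%.

53.00%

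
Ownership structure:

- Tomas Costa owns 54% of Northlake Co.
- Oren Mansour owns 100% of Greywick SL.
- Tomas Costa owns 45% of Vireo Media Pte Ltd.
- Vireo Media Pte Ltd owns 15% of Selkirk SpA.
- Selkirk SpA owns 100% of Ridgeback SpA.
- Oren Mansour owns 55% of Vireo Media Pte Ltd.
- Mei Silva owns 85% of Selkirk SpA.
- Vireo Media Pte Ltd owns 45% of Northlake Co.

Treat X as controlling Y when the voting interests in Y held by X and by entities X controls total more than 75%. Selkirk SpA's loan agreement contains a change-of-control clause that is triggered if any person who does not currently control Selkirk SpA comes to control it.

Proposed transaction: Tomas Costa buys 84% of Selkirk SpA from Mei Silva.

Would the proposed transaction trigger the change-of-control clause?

The purchase adds only to Tomas's holdings (Mei's stake shrinks), so Tomas is the only person who could newly come to control Selkirk.
Tomas's largest direct stake is 54% in Northlake, which does not meet the threshold, so Tomas controls no company.
Neither Tomas nor any entity Tomas controls holds any voting interest in Selkirk.
So before the transaction, Tomas does not control Selkirk.
After the purchase, Tomas holds 84% of Selkirk directly, and Mei's stake falls to 1%.
Tomas holds 84% of Selkirk, so Tomas controls Selkirk.
Tomas did not control Selkirk before and does after, so the clause is triggered.

Yes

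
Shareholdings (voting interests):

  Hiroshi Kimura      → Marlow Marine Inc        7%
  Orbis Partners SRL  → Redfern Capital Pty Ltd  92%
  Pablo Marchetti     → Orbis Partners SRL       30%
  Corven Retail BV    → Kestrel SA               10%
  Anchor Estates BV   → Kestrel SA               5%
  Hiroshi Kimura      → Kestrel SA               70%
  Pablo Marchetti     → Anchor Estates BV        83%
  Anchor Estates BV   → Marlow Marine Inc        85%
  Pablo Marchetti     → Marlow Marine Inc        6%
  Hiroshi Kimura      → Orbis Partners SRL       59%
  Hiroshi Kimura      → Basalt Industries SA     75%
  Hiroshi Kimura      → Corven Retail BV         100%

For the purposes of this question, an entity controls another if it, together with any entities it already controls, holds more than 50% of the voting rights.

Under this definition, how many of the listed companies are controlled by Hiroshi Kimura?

5

Hiroshi holds 75% of Basalt, so Hiroshi controls Basalt.
Hiroshi holds 59% of Orbis, so Hiroshi controls Orbis.
Hiroshi holds 100% of Corven, so Hiroshi controls Corven.
Orbis holds 92% of Redfern, so Hiroshi controls Redfern.
Corven and Hiroshi together hold 10% + 70% = 80% of Kestrel, so Hiroshi controls Kestrel.
No other company's threshold is met.
Hiroshi controls 5 companies.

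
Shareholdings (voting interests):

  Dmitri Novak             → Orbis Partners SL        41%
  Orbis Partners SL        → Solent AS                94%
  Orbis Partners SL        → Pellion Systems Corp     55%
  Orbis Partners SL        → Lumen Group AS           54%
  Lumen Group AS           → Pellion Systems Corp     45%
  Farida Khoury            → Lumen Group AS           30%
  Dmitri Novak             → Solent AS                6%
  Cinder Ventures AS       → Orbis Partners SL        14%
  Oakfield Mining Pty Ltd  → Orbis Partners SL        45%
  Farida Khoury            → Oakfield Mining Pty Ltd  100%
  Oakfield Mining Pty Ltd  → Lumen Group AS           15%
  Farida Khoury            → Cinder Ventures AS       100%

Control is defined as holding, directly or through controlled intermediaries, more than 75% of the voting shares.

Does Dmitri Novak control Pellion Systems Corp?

No

Dmitri's largest direct stake is 41% in Orbis, which does not meet the threshold, so Dmitri controls no company.
Neither Dmitri nor any entity Dmitri controls holds any voting interest in Pellion.
So Dmitri does not control Pellion.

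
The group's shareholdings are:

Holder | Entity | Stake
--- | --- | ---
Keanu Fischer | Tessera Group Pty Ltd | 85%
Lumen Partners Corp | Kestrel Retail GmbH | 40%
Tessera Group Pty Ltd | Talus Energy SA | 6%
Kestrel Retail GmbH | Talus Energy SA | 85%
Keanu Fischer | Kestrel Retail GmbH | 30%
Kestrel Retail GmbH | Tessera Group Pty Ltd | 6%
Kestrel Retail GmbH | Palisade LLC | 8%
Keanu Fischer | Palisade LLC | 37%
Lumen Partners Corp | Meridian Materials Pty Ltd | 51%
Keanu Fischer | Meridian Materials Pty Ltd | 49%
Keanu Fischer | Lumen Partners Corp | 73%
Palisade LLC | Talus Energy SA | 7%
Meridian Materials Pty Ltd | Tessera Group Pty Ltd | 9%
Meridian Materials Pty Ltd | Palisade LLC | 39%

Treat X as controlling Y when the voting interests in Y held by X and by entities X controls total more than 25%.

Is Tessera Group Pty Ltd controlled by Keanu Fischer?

Yes

Keanu holds 73% of Lumen, so Keanu controls Lumen.
Lumen and Keanu together hold 40% + 30% = 70% of Kestrel, so Keanu controls Kestrel.
Lumen and Keanu together hold 51% + 49% = 100% of Meridian, so Keanu controls Meridian.
Kestrel and Keanu and Meridian together hold 6% + 85% + 9% = 100% of Tessera, so Keanu controls Tessera.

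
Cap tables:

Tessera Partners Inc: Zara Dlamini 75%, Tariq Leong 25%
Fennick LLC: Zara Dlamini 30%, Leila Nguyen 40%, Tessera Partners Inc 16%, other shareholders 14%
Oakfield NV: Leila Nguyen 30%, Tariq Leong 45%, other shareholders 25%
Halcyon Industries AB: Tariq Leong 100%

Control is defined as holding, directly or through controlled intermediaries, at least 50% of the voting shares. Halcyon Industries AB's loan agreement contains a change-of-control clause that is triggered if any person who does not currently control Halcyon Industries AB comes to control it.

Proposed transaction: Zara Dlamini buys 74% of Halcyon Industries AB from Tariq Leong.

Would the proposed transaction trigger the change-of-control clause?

The purchase adds only to Zara's holdings (Tariq's stake shrinks), so Zara is the only person who could newly come to control Halcyon.
Zara holds 75% of Tessera, so Zara controls Tessera.
Neither Zara nor any entity Zara controls holds any voting interest in Halcyon.
So before the transaction, Zara does not control Halcyon.
After the purchase, Zara holds 74% of Halcyon directly, and Tariq's stake falls to 26%.
Zara holds 74% of Halcyon, so Zara controls Halcyon.
Zara did not control Halcyon before and does after, so the clause is triggered.

Yes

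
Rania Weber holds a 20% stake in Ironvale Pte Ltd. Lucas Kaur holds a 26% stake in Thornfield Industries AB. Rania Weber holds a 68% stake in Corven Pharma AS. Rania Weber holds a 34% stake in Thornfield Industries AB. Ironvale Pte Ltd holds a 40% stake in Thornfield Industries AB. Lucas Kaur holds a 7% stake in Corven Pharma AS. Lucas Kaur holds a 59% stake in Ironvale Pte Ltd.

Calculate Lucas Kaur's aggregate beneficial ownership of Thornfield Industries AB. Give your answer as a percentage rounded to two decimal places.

49.60%

Lucas reaches Thornfield along 2 paths.
Direct stake: 26% = 26%.
Via Ironvale: 59% × 40% = 23.6%.
Total: 26% + 23.6% = 49.6%.
Rounded: 49.60%.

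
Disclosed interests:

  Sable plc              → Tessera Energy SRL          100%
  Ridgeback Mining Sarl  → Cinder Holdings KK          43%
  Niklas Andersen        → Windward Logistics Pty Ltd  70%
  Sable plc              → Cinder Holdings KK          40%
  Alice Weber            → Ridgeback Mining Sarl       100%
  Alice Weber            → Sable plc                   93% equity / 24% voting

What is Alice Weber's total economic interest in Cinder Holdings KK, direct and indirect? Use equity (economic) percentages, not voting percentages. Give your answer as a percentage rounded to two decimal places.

Alice reaches Cinder along 2 paths.
Via Ridgeback: 100% × 43% = 43%.
Via Sable: 93% × 40% = 37.2%.
Total: 43% + 37.2% = 80.2%.
Rounded: 80.20%.

80.20%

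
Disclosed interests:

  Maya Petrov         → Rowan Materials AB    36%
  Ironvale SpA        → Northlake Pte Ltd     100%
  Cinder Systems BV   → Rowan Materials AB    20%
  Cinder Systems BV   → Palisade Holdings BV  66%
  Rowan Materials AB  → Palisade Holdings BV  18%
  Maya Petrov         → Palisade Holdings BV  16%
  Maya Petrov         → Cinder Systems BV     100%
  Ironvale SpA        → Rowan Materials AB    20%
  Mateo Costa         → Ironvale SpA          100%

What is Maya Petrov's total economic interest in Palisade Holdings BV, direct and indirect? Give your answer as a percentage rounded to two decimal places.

92.08%

Maya reaches Palisade along 4 paths.
Via Rowan: 36% × 18% = 6.48%.
Via Cinder → Rowan: 100% × 20% × 18% = 3.6%.
Via Cinder: 100% × 66% = 66%.
Direct stake: 16% = 16%.
Total: 6.48% + 3.6% + 66% + 16% = 92.08%.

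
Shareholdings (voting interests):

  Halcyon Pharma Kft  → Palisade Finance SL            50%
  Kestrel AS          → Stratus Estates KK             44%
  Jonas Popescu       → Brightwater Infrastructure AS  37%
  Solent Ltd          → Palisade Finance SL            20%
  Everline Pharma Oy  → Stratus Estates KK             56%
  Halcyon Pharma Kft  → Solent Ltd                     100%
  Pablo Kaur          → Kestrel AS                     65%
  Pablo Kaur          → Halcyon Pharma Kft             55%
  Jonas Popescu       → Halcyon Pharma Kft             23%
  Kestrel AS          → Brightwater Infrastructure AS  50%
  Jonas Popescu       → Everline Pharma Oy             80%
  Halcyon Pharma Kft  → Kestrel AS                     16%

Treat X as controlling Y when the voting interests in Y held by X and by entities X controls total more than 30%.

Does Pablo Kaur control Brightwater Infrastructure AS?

Pablo holds 55% of Halcyon, so Pablo controls Halcyon.
Pablo and Halcyon together hold 65% + 16% = 81% of Kestrel, so Pablo controls Kestrel.
Kestrel holds 50% of Brightwater, so Pablo controls Brightwater.

Yes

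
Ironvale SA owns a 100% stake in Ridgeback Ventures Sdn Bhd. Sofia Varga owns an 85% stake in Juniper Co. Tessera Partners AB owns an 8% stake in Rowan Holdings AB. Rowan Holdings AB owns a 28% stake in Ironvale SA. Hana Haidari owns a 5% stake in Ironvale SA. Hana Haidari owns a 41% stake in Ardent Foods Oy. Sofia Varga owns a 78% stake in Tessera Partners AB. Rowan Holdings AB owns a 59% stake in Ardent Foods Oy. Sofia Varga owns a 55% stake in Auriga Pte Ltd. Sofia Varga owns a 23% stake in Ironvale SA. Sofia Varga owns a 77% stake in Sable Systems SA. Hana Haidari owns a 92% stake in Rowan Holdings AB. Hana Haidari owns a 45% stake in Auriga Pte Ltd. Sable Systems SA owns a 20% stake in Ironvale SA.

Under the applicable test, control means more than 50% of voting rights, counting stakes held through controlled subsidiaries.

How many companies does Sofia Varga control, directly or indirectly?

4

Sofia holds 78% of Tessera, so Sofia controls Tessera.
Sofia holds 55% of Auriga, so Sofia controls Auriga.
Sofia holds 77% of Sable, so Sofia controls Sable.
Sofia holds 85% of Juniper, so Sofia controls Juniper.
No other company's threshold is met.
Sofia controls 4 companies.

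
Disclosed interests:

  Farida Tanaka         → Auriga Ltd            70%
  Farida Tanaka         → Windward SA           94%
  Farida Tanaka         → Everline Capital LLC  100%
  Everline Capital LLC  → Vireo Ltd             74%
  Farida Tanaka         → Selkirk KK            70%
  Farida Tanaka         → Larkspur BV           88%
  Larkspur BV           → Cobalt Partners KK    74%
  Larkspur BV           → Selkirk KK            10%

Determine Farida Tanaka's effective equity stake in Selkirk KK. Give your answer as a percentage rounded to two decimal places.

78.80%

Farida reaches Selkirk along 2 paths.
Via Larkspur: 88% × 10% = 8.8%.
Direct stake: 70% = 70%.
Total: 8.8% + 70% = 78.8%.
Rounded: 78.80%.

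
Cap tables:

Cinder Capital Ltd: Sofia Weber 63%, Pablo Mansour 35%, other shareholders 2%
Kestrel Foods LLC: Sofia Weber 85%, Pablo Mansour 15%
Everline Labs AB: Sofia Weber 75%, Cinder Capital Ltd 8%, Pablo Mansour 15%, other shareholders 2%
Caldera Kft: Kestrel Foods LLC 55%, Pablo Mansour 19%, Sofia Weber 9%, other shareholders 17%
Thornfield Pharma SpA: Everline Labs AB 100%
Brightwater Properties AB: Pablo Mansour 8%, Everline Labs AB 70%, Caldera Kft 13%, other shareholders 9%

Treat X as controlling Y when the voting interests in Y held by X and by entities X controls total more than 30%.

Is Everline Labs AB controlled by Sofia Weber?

Sofia holds 63% of Cinder, so Sofia controls Cinder.
Sofia and Cinder together hold 75% + 8% = 83% of Everline, so Sofia controls Everline.

Yes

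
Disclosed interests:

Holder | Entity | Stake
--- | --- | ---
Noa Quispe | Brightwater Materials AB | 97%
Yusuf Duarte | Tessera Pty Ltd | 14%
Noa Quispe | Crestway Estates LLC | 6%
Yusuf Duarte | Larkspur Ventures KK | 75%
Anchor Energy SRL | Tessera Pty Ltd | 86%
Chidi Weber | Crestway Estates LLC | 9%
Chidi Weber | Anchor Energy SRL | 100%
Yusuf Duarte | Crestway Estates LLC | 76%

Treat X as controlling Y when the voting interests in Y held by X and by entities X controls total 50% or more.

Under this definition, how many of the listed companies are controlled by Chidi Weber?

2

Chidi holds 100% of Anchor, so Chidi controls Anchor.
Anchor holds 86% of Tessera, so Chidi controls Tessera.
No other company's threshold is met.
Chidi controls 2 companies.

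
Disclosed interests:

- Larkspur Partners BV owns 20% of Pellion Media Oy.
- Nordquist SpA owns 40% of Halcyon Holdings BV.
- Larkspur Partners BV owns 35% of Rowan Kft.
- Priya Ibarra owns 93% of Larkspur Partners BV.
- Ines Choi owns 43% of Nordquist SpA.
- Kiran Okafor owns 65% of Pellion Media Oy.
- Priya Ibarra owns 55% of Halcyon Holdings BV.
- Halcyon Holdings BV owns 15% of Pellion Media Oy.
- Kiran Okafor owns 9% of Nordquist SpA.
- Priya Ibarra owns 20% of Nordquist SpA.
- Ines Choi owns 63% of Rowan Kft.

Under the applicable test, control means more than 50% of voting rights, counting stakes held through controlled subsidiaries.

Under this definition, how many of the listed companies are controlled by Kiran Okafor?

1

Kiran holds 65% of Pellion, so Kiran controls Pellion.
No other company's threshold is met.
Kiran controls 1 company.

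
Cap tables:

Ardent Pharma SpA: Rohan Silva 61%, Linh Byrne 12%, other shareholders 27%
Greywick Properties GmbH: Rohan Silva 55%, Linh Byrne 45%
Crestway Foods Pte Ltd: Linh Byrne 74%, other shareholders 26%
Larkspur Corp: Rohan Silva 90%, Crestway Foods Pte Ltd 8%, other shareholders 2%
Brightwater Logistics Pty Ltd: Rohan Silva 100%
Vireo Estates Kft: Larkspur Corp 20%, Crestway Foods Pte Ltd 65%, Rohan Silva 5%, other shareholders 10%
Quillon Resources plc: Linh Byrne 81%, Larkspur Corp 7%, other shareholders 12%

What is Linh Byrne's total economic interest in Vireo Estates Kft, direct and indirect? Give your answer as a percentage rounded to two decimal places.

49.28%

Linh reaches Vireo along 2 paths.
Via Crestway → Larkspur: 74% × 8% × 20% = 1.184%.
Via Crestway: 74% × 65% = 48.1%.
Total: 1.184% + 48.1% = 49.284%.
Rounded: 49.28%.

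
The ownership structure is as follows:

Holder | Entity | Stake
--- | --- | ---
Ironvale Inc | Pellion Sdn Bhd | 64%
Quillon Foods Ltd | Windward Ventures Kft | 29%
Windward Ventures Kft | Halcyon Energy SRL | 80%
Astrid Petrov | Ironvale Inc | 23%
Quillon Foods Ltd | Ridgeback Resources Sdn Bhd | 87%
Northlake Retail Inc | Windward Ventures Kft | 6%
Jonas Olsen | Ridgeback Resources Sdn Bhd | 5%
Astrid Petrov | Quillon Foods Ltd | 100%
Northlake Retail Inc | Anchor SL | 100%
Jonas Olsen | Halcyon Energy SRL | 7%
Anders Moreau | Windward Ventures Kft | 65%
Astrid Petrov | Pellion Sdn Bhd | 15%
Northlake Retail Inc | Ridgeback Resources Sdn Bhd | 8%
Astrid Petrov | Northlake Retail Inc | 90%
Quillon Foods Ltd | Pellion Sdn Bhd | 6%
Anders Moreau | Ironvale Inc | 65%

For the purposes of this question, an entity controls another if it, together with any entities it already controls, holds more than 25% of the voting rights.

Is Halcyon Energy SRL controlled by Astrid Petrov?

Astrid holds 100% of Quillon, so Astrid controls Quillon.
Astrid holds 90% of Northlake, so Astrid controls Northlake.
Northlake and Quillon together hold 6% + 29% = 35% of Windward, so Astrid controls Windward.
Windward holds 80% of Halcyon, so Astrid controls Halcyon.

Yes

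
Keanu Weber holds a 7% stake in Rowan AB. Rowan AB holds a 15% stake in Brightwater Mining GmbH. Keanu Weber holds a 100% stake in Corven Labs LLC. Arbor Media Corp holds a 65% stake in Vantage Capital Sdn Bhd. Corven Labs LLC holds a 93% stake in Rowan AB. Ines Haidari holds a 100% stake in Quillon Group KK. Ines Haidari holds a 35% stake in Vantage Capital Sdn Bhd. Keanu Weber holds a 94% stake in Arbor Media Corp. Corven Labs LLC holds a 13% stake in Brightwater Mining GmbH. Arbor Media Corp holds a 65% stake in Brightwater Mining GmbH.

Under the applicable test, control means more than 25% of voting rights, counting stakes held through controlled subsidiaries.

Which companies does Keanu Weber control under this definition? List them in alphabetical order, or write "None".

Keanu holds 94% of Arbor, so Keanu controls Arbor.
Keanu holds 100% of Corven, so Keanu controls Corven.
Keanu and Corven together hold 7% + 93% = 100% of Rowan, so Keanu controls Rowan.
Arbor holds 65% of Vantage, so Keanu controls Vantage.
Corven and Arbor and Rowan together hold 13% + 65% + 15% = 93% of Brightwater, so Keanu controls Brightwater.
No other company's threshold is met.

Arbor Media Corp, Brightwater Mining GmbH, Corven Labs LLC, Rowan AB, Vantage Capital Sdn Bhd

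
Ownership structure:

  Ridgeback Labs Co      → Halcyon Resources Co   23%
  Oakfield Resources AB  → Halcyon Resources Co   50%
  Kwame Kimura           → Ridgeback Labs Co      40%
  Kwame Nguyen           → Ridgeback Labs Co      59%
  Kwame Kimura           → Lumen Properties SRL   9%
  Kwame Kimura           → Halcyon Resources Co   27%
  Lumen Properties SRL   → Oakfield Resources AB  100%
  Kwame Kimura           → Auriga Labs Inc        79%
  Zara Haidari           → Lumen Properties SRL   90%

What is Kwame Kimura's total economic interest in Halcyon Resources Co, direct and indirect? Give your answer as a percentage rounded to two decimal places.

40.70%

Kwame Kimura reaches Halcyon along 3 paths.
Direct stake: 27% = 27%.
Via Ridgeback: 40% × 23% = 9.2%.
Via Lumen → Oakfield: 9% × 100% × 50% = 4.5%.
Total: 27% + 9.2% + 4.5% = 40.7%.
Rounded: 40.70%.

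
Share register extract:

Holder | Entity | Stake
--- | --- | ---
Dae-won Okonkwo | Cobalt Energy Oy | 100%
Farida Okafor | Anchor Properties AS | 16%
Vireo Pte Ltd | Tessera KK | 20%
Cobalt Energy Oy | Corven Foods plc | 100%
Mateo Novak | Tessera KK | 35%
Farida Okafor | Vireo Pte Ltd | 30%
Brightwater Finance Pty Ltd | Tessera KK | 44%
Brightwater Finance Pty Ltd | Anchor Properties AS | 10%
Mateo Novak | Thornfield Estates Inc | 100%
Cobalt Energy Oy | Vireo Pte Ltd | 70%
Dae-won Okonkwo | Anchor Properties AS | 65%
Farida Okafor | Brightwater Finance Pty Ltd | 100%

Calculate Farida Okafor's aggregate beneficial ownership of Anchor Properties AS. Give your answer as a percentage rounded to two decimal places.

Farida reaches Anchor along 2 paths.
Direct stake: 16% = 16%.
Via Brightwater: 100% × 10% = 10%.
Total: 16% + 10% = 26%.
Rounded: 26.00%.

26.00%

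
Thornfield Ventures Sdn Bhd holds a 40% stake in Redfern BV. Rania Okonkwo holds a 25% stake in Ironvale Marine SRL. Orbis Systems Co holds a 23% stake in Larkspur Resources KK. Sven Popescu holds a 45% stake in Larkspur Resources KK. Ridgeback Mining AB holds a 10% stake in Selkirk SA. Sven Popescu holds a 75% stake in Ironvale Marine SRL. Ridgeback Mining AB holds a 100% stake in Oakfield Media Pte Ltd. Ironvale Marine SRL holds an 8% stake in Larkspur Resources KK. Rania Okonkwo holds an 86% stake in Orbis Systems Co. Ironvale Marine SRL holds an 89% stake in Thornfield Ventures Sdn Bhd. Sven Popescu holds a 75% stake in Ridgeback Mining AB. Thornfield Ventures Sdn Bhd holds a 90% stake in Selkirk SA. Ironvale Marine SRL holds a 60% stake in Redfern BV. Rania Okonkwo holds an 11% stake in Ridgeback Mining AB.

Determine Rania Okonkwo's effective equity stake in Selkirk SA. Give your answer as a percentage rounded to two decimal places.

21.13%

Rania reaches Selkirk along 2 paths.
Via Ironvale → Thornfield: 25% × 89% × 90% = 20.025%.
Via Ridgeback: 11% × 10% = 1.1%.
Total: 20.025% + 1.1% = 21.125%.
Rounded: 21.13%.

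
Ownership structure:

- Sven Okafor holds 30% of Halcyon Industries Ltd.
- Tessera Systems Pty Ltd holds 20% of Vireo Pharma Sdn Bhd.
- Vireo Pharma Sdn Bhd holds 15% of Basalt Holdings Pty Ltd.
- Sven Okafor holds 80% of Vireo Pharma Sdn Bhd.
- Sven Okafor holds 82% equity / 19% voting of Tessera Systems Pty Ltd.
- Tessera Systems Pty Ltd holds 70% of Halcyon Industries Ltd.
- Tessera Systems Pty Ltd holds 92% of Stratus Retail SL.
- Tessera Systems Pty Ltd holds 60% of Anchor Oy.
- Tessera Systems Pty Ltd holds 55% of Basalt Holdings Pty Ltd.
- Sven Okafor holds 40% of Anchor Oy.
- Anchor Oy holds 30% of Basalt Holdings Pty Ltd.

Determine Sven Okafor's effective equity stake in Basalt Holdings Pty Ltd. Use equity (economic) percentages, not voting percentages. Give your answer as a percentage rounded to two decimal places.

86.32%

Sven reaches Basalt along 5 paths.
Via Anchor: 40% × 30% = 12%.
Via Tessera → Anchor: 82% × 60% × 30% = 14.76%.
Via Vireo: 80% × 15% = 12%.
Via Tessera → Vireo: 82% × 20% × 15% = 2.46%.
Via Tessera: 82% × 55% = 45.1%.
Total: 12% + 14.76% + 12% + 2.46% + 45.1% = 86.32%.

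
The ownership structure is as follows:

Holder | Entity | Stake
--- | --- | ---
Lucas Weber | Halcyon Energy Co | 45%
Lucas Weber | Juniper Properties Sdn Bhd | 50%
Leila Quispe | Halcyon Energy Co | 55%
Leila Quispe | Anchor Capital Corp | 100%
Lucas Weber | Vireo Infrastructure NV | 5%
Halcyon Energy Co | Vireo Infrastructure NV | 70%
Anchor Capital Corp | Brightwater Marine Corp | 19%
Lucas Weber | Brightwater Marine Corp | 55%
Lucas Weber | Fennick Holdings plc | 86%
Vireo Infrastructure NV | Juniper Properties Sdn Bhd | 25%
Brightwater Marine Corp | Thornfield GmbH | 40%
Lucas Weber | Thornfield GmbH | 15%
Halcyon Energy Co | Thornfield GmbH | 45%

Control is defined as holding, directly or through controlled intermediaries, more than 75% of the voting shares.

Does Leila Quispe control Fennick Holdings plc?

Leila holds 100% of Anchor, so Leila controls Anchor.
Neither Leila nor any entity Leila controls holds any voting interest in Fennick.
So Leila does not control Fennick.

No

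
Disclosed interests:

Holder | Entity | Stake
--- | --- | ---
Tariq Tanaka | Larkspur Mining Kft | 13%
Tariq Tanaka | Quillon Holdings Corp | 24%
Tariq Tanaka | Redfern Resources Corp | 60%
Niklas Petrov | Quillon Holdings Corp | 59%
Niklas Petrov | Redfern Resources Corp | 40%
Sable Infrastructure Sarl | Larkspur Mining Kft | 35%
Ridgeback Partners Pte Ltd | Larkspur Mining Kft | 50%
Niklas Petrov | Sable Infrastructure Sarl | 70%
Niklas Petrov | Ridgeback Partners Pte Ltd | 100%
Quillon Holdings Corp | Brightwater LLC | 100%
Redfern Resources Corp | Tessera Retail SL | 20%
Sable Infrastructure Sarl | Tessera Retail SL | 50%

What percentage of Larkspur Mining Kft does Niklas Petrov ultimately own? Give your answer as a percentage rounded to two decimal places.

74.50%

Niklas reaches Larkspur along 2 paths.
Via Ridgeback: 100% × 50% = 50%.
Via Sable: 70% × 35% = 24.5%.
Total: 50% + 24.5% = 74.5%.
Rounded: 74.50%.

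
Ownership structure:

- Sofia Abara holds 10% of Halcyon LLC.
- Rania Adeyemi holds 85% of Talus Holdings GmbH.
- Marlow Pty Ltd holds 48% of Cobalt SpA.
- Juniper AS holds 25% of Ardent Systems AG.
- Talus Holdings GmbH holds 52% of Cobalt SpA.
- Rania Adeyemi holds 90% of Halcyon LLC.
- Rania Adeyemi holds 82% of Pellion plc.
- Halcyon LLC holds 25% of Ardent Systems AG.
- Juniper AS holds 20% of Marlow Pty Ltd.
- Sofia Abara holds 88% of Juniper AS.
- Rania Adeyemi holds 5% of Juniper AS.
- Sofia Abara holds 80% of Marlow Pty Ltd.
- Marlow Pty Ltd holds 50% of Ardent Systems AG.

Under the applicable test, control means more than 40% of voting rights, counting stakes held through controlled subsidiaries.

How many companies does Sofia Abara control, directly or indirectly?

4

Sofia holds 88% of Juniper, so Sofia controls Juniper.
Sofia and Juniper together hold 80% + 20% = 100% of Marlow, so Sofia controls Marlow.
Marlow and Juniper together hold 50% + 25% = 75% of Ardent, so Sofia controls Ardent.
Marlow holds 48% of Cobalt, so Sofia controls Cobalt.
No other company's threshold is met.
Sofia controls 4 companies.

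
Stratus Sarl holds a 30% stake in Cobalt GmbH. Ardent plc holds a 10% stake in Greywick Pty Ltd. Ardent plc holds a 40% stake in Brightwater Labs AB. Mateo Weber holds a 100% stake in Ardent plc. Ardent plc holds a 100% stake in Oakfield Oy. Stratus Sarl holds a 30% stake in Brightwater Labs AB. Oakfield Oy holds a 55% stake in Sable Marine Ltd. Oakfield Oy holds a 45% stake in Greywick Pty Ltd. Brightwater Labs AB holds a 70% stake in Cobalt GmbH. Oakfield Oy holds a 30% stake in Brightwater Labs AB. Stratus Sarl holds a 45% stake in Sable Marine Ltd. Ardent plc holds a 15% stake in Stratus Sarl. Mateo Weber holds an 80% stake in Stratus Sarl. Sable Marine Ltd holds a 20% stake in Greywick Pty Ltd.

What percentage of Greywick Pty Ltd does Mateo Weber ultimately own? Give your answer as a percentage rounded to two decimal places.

Mateo reaches Greywick along 5 paths.
Via Ardent → Oakfield: 100% × 100% × 45% = 45%.
Via Ardent: 100% × 10% = 10%.
Via Ardent → Oakfield → Sable: 100% × 100% × 55% × 20% = 11%.
Via Stratus → Sable: 80% × 45% × 20% = 7.2%.
Via Ardent → Stratus → Sable: 100% × 15% × 45% × 20% = 1.35%.
Total: 45% + 10% + 11% + 7.2% + 1.35% = 74.55%.

74.55%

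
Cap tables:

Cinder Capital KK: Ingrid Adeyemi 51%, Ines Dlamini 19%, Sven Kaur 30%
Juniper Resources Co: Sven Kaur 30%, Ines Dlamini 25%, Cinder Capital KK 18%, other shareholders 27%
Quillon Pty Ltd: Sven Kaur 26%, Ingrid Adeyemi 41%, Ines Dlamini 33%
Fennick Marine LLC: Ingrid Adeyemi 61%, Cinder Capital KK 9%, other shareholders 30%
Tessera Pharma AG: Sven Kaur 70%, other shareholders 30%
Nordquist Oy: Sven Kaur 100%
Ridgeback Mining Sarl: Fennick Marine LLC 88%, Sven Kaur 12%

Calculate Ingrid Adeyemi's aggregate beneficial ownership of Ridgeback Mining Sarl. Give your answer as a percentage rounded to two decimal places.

Ingrid reaches Ridgeback along 2 paths.
Via Fennick: 61% × 88% = 53.68%.
Via Cinder → Fennick: 51% × 9% × 88% = 4.0392%.
Total: 53.68% + 4.0392% = 57.7192%.
Rounded: 57.72%.

57.72%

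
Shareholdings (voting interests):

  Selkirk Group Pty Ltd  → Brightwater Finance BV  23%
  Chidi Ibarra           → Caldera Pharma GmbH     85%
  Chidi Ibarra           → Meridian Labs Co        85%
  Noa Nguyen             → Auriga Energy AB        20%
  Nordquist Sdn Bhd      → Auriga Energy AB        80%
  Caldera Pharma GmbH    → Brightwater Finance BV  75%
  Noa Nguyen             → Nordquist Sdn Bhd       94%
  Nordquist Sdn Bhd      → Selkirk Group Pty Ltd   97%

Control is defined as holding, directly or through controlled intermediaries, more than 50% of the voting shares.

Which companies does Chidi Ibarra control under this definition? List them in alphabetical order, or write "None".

Chidi holds 85% of Meridian, so Chidi controls Meridian.
Chidi holds 85% of Caldera, so Chidi controls Caldera.
Caldera holds 75% of Brightwater, so Chidi controls Brightwater.
No other company's threshold is met.

Brightwater Finance BV, Caldera Pharma GmbH, Meridian Labs Co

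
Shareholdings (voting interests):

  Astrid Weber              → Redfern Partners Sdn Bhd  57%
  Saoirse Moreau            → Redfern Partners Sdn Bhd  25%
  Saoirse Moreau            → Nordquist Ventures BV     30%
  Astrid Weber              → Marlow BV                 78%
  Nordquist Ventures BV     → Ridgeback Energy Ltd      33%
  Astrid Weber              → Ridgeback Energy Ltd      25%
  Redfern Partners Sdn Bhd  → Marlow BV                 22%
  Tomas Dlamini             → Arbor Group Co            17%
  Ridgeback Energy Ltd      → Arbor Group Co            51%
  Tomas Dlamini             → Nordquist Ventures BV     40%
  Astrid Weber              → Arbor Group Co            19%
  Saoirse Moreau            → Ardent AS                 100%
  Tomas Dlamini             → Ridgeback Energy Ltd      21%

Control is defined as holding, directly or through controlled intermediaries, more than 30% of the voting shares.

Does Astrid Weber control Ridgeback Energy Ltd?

No

Astrid holds 57% of Redfern, so Astrid controls Redfern.
Astrid and Redfern together hold 78% + 22% = 100% of Marlow, so Astrid controls Marlow.
In Ridgeback, Astrid's side holds only 25%, not > 30%.
So Astrid does not control Ridgeback.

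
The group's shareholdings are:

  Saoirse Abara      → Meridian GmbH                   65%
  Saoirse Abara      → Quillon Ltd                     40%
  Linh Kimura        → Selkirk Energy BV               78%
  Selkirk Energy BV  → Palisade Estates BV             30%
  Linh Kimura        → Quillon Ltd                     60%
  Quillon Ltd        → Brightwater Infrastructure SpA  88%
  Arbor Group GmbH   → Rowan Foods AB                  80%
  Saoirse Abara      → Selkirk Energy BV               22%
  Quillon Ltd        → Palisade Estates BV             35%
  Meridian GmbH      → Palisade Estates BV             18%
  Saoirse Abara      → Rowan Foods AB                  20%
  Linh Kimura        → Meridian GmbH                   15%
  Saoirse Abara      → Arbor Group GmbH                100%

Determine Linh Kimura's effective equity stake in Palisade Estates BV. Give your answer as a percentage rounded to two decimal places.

47.10%

Linh reaches Palisade along 3 paths.
Via Selkirk: 78% × 30% = 23.4%.
Via Meridian: 15% × 18% = 2.7%.
Via Quillon: 60% × 35% = 21%.
Total: 23.4% + 2.7% + 21% = 47.1%.
Rounded: 47.10%.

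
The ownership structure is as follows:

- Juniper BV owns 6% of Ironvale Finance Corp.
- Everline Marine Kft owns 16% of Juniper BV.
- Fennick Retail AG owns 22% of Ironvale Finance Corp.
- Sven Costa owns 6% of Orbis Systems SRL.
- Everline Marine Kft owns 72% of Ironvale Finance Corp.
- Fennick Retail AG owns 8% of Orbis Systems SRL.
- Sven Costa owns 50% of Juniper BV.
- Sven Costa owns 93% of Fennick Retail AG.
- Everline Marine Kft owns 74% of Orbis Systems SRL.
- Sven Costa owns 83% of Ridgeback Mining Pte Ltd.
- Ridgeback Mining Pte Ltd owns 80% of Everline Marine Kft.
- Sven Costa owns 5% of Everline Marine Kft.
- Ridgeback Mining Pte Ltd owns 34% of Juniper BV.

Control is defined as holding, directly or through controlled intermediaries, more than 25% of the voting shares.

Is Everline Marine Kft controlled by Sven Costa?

Yes

Sven holds 83% of Ridgeback, so Sven controls Ridgeback.
Sven and Ridgeback together hold 5% + 80% = 85% of Everline, so Sven controls Everline.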